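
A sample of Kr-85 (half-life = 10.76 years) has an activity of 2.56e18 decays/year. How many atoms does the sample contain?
N = A/λ = 3.974e19 atoms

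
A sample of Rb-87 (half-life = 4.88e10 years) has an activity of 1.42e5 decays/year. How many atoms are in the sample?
N = A/λ = 9.997e15 atoms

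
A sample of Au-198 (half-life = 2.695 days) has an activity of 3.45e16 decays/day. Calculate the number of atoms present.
N = A/λ = 1.341e17 atoms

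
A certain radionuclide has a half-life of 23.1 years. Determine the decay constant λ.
λ = ln(2)/t½ = 0.03001 year⁻¹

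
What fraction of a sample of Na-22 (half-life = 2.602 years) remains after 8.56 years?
N/N₀ = (1/2)^(t/t½) = 0.1023 = 10.2%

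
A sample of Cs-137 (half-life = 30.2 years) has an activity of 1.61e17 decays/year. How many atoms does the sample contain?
N = A/λ = 7.015e18 atoms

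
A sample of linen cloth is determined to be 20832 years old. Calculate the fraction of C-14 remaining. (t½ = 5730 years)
N/N₀ = (1/2)^(t/t½) = 0.08046 = 8.05%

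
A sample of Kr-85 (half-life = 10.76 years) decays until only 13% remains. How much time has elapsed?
t = t½ × log₂(N₀/N) = 31.67 years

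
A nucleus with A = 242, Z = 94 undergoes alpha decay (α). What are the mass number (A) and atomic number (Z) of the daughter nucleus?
Daughter: A = 238, Z = 92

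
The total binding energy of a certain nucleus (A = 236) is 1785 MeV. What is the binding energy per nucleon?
B.E./A = 1785/236 = 7.564 MeV/nucleon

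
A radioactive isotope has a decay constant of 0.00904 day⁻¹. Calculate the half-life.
t½ = ln(2)/λ = 76.68 days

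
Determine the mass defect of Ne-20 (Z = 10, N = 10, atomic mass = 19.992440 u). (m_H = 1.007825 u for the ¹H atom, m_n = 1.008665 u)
Δm = Z·m_H + N·m_n − M = 0.1725 u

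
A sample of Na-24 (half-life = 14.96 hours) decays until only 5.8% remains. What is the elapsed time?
t = t½ × log₂(N₀/N) = 61.45 hours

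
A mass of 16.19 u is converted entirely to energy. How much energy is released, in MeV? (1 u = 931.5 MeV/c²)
E = mc² = 15080 MeV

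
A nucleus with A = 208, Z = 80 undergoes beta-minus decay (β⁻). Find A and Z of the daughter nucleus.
Daughter: A = 208, Z = 81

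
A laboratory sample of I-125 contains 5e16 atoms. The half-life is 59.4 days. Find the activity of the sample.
A = λN = 5.835e14 decays/day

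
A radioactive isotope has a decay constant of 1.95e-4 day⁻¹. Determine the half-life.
t½ = ln(2)/λ = 3555 days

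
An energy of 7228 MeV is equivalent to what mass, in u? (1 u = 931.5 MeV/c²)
m = E/c² = 7.76 u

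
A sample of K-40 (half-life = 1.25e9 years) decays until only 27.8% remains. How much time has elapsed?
t = t½ × log₂(N₀/N) = 2.309e9 years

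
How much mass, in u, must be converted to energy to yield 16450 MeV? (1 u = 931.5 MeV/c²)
m = E/c² = 17.66 u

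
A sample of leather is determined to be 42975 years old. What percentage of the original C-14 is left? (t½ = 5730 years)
N/N₀ = (1/2)^(t/t½) = 0.005524 = 0.552%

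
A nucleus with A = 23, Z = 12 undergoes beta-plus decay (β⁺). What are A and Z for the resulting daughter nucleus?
Daughter: A = 23, Z = 11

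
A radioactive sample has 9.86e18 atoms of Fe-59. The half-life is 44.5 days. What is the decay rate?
A = λN = 1.536e17 decays/day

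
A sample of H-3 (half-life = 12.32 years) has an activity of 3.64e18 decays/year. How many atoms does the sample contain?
N = A/λ = 6.47e19 atoms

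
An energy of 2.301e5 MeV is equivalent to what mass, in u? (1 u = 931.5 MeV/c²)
m = E/c² = 247 u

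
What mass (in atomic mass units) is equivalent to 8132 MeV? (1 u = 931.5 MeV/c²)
m = E/c² = 8.73 u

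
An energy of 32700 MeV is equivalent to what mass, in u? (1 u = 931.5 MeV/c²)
m = E/c² = 35.1 u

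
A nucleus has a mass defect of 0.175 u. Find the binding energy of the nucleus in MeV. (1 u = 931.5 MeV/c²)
B.E. = Δm × 931.5 = 163 MeV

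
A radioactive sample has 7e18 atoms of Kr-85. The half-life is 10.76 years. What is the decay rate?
A = λN = 4.509e17 decays/year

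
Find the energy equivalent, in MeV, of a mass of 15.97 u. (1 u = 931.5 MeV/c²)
E = mc² = 14880 MeV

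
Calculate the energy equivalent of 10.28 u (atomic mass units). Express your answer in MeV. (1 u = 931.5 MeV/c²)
E = mc² = 9576 MeV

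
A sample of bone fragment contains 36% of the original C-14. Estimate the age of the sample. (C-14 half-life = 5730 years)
Age = t½ × log₂(1/ratio) = 8446 years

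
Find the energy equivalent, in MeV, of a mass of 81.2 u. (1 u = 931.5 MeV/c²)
E = mc² = 75640 MeV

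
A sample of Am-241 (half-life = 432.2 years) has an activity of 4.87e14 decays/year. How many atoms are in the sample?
N = A/λ = 3.037e17 atoms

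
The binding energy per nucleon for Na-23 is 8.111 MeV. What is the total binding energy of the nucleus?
B.E. = 8.111 × 23 = 186.6 MeV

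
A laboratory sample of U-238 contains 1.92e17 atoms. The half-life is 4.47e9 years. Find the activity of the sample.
A = λN = 2.977e7 decays/year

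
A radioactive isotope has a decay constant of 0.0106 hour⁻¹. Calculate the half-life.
t½ = ln(2)/λ = 65.39 hours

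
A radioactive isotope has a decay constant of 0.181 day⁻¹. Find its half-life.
t½ = ln(2)/λ = 3.83 days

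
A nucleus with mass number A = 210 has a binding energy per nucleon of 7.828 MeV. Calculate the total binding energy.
B.E. = 7.828 × 210 = 1644 MeV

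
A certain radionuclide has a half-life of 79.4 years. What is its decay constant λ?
λ = ln(2)/t½ = 0.00873 year⁻¹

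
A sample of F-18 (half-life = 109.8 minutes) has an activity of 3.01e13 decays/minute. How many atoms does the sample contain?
N = A/λ = 4.768e15 atoms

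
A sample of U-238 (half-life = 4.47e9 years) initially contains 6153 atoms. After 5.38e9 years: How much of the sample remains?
N = N₀(1/2)^(t/t½) = 2672 atoms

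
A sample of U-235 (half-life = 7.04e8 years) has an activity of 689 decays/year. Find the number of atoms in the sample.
N = A/λ = 6.998e11 atoms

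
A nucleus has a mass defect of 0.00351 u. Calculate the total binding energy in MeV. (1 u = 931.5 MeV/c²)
B.E. = Δm × 931.5 = 3.27 MeV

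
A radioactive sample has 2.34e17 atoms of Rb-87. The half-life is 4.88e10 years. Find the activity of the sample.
A = λN = 3.324e6 decays/year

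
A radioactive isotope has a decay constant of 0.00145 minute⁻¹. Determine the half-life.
t½ = ln(2)/λ = 478 minutes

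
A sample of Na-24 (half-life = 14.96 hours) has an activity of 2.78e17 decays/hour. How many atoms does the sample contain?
N = A/λ = 6e18 atoms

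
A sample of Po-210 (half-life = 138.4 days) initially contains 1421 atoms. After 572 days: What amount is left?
N = N₀(1/2)^(t/t½) = 80.99 atoms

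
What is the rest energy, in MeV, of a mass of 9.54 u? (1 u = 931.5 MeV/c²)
E = mc² = 8887 MeV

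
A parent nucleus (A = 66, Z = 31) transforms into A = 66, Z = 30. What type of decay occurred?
ΔA = 0, ΔZ = -1 ⇒ beta-plus decay (β⁺) or electron capture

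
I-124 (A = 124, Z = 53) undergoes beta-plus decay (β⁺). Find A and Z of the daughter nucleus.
Daughter: A = 124, Z = 52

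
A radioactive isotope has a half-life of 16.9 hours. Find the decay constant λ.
λ = ln(2)/t½ = 0.04101 hour⁻¹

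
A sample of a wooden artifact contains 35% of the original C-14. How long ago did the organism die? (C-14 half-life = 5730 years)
Age = t½ × log₂(1/ratio) = 8679 years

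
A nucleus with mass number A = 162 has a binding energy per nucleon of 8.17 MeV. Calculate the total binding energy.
B.E. = 8.17 × 162 = 1324 MeV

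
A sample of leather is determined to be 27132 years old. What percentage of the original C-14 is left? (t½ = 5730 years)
N/N₀ = (1/2)^(t/t½) = 0.03755 = 3.75%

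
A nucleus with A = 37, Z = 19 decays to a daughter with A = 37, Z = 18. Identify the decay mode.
ΔA = 0, ΔZ = -1 ⇒ beta-plus decay (β⁺) or electron capture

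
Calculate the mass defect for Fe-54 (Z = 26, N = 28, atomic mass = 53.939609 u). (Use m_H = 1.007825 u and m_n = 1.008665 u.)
Δm = Z·m_H + N·m_n − M = 0.5065 u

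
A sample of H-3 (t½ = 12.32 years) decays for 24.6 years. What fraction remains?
N/N₀ = (1/2)^(t/t½) = 0.2506 = 25.1%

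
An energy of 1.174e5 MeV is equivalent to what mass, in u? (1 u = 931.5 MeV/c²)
m = E/c² = 126 u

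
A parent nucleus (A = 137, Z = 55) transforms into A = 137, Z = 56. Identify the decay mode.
ΔA = 0, ΔZ = +1 ⇒ beta-minus decay (β⁻)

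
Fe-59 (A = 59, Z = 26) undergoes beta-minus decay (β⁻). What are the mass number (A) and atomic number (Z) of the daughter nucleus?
Daughter: A = 59, Z = 27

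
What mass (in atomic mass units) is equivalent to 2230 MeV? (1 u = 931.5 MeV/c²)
m = E/c² = 2.394 u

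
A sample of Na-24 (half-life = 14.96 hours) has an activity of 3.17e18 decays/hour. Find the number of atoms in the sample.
N = A/λ = 6.842e19 atoms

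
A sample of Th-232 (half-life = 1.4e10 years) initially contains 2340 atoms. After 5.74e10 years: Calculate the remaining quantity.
N = N₀(1/2)^(t/t½) = 136.5 atoms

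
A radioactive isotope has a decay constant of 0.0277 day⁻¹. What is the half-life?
t½ = ln(2)/λ = 25.02 days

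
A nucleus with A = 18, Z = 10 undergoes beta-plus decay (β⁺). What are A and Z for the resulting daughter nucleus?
Daughter: A = 18, Z = 9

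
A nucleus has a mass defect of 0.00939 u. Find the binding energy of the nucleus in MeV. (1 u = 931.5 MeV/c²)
B.E. = Δm × 931.5 = 8.747 MeV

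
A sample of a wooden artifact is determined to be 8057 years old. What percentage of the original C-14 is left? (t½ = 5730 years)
N/N₀ = (1/2)^(t/t½) = 0.3773 = 37.7%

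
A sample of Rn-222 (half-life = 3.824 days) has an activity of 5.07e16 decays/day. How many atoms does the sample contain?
N = A/λ = 2.797e17 atoms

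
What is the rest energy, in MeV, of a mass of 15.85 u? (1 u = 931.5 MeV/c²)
E = mc² = 14760 MeV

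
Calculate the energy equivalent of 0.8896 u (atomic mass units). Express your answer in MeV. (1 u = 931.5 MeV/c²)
E = mc² = 828.7 MeV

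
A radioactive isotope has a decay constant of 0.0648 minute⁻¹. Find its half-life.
t½ = ln(2)/λ = 10.7 minutes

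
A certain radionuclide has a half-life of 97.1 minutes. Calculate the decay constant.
λ = ln(2)/t½ = 0.007138 minute⁻¹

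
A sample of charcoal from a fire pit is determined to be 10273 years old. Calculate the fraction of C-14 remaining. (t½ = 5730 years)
N/N₀ = (1/2)^(t/t½) = 0.2886 = 28.9%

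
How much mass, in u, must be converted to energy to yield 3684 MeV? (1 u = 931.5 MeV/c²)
m = E/c² = 3.955 u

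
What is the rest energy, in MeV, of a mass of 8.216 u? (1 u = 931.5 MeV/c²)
E = mc² = 7653 MeV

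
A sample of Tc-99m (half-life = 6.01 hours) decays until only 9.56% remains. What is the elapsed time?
t = t½ × log₂(N₀/N) = 20.35 hours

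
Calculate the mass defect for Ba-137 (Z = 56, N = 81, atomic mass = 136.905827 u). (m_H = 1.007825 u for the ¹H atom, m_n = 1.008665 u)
Δm = Z·m_H + N·m_n − M = 1.234 u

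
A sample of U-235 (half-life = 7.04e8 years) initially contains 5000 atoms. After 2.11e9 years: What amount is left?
N = N₀(1/2)^(t/t½) = 626.2 atoms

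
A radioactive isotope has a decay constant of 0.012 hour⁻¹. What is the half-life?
t½ = ln(2)/λ = 57.76 hours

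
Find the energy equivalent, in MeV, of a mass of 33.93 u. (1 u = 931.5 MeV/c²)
E = mc² = 31610 MeV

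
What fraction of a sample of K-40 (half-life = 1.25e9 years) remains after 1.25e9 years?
N/N₀ = (1/2)^(t/t½) = 0.5 = 50%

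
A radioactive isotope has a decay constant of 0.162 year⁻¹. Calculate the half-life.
t½ = ln(2)/λ = 4.279 years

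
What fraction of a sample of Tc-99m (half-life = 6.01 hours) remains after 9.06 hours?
N/N₀ = (1/2)^(t/t½) = 0.3517 = 35.2%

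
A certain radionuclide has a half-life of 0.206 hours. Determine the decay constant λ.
λ = ln(2)/t½ = 3.365 hour⁻¹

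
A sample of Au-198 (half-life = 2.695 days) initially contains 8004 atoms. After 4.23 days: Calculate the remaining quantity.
N = N₀(1/2)^(t/t½) = 2697 atoms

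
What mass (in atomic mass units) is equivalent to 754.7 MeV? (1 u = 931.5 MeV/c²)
m = E/c² = 0.8102 u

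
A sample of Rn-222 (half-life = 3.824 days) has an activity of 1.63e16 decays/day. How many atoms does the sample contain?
N = A/λ = 8.992e16 atoms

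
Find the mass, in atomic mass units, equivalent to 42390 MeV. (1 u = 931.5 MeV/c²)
m = E/c² = 45.51 u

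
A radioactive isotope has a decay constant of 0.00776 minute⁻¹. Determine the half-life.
t½ = ln(2)/λ = 89.32 minutes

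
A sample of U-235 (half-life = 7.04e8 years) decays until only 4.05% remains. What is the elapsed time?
t = t½ × log₂(N₀/N) = 3.257e9 years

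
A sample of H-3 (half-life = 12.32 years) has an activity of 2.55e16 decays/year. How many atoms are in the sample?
N = A/λ = 4.532e17 atoms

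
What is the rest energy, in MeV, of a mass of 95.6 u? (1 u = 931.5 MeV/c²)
E = mc² = 89050 MeV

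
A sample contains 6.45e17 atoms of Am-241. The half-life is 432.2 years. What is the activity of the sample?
A = λN = 1.034e15 decays/year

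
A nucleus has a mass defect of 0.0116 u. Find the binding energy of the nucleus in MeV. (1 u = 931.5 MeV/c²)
B.E. = Δm × 931.5 = 10.81 MeV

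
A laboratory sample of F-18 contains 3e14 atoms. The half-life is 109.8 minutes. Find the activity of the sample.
A = λN = 1.894e12 decays/minute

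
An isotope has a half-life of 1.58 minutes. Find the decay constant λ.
λ = ln(2)/t½ = 0.4387 minute⁻¹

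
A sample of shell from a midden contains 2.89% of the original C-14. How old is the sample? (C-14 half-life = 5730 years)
Age = t½ × log₂(1/ratio) = 29300 years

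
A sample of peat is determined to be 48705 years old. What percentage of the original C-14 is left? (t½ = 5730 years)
N/N₀ = (1/2)^(t/t½) = 0.002762 = 0.276%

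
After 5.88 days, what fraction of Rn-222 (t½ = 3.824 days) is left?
N/N₀ = (1/2)^(t/t½) = 0.3444 = 34.4%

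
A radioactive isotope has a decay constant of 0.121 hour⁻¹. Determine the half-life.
t½ = ln(2)/λ = 5.728 hours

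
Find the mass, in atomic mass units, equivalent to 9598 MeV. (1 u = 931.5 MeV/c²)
m = E/c² = 10.3 u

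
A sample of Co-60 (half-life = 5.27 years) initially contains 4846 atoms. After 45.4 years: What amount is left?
N = N₀(1/2)^(t/t½) = 12.36 atoms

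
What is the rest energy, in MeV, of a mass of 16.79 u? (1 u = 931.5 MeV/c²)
E = mc² = 15640 MeV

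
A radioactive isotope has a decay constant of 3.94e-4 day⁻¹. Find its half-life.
t½ = ln(2)/λ = 1759 days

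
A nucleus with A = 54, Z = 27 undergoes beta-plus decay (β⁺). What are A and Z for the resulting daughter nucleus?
Daughter: A = 54, Z = 26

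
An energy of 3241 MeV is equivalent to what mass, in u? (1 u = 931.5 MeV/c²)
m = E/c² = 3.479 u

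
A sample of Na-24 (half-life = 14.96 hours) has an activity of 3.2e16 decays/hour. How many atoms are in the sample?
N = A/λ = 6.906e17 atoms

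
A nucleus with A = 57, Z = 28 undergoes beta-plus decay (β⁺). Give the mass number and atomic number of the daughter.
Daughter: A = 57, Z = 27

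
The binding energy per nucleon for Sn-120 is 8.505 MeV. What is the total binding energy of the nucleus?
B.E. = 8.505 × 120 = 1021 MeV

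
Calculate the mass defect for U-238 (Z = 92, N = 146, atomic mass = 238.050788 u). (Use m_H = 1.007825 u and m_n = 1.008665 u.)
Δm = Z·m_H + N·m_n − M = 1.934 u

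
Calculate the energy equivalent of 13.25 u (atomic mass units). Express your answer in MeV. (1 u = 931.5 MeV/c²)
E = mc² = 12340 MeV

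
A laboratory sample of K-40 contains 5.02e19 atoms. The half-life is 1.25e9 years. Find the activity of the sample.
A = λN = 2.784e10 decays/year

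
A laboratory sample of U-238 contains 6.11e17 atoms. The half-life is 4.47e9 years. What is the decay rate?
A = λN = 9.475e7 decays/year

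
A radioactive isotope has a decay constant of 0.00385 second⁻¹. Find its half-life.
t½ = ln(2)/λ = 180 seconds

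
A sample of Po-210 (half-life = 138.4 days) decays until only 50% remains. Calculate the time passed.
t = t½ × log₂(N₀/N) = 138.4 days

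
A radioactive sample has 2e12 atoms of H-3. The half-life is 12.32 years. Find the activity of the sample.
A = λN = 1.125e11 decays/year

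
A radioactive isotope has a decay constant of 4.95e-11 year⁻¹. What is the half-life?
t½ = ln(2)/λ = 1.4e10 years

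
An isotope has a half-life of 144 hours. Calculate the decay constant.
λ = ln(2)/t½ = 0.004814 hour⁻¹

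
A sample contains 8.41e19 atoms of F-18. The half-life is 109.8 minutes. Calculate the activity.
A = λN = 5.309e17 decays/minute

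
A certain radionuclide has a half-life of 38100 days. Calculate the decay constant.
λ = ln(2)/t½ = 1.819e-5 day⁻¹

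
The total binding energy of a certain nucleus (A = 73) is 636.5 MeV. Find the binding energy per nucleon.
B.E./A = 636.5/73 = 8.719 MeV/nucleon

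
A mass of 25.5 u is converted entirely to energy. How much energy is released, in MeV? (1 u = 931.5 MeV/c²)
E = mc² = 23750 MeV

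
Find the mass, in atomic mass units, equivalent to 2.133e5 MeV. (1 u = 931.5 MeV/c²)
m = E/c² = 229 u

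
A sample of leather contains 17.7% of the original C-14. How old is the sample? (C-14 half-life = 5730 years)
Age = t½ × log₂(1/ratio) = 14310 years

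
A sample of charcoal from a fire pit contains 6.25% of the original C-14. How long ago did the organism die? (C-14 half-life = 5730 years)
Age = t½ × log₂(1/ratio) = 22920 years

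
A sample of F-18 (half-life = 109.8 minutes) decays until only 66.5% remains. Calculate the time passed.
t = t½ × log₂(N₀/N) = 64.63 minutes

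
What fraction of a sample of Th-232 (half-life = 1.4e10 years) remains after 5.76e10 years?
N/N₀ = (1/2)^(t/t½) = 0.05774 = 5.77%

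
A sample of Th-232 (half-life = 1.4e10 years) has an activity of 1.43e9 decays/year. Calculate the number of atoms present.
N = A/λ = 2.888e19 atoms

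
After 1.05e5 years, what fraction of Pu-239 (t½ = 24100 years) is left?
N/N₀ = (1/2)^(t/t½) = 0.0488 = 4.88%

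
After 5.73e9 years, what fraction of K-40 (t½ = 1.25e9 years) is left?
N/N₀ = (1/2)^(t/t½) = 0.04169 = 4.17%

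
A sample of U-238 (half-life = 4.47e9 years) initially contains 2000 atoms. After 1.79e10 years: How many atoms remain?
N = N₀(1/2)^(t/t½) = 124.6 atoms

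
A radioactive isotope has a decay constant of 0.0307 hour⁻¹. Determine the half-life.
t½ = ln(2)/λ = 22.58 hours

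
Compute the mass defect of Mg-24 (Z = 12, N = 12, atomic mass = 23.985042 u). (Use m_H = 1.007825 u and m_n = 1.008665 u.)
Δm = Z·m_H + N·m_n − M = 0.2128 u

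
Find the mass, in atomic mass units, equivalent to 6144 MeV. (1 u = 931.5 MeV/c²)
m = E/c² = 6.596 u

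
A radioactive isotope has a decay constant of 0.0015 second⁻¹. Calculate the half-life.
t½ = ln(2)/λ = 462.1 seconds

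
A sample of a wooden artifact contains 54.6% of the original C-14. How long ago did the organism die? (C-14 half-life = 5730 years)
Age = t½ × log₂(1/ratio) = 5002 years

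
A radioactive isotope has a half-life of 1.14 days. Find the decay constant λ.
λ = ln(2)/t½ = 0.608 day⁻¹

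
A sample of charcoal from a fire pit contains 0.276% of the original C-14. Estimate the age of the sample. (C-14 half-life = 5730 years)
Age = t½ × log₂(1/ratio) = 48710 years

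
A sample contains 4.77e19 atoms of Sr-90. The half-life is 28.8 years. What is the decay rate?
A = λN = 1.148e18 decays/year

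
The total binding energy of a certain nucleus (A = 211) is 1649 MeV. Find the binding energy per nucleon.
B.E./A = 1649/211 = 7.815 MeV/nucleon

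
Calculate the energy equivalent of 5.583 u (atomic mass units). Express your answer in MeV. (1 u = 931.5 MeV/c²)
E = mc² = 5201 MeV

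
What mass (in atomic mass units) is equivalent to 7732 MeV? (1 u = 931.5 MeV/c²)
m = E/c² = 8.301 u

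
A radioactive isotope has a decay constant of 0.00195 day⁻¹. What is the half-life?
t½ = ln(2)/λ = 355.5 days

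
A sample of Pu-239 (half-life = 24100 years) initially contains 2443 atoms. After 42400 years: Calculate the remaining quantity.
N = N₀(1/2)^(t/t½) = 721.6 atoms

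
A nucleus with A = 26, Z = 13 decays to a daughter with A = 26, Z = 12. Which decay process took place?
ΔA = 0, ΔZ = -1 ⇒ beta-plus decay (β⁺) or electron capture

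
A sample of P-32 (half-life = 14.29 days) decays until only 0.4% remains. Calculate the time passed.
t = t½ × log₂(N₀/N) = 113.8 days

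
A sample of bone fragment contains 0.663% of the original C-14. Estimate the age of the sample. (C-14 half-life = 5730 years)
Age = t½ × log₂(1/ratio) = 41470 years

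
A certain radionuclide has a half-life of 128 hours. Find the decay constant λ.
λ = ln(2)/t½ = 0.005415 hour⁻¹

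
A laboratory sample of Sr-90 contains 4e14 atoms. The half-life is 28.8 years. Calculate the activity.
A = λN = 9.627e12 decays/year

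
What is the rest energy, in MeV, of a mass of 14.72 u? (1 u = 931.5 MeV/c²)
E = mc² = 13710 MeV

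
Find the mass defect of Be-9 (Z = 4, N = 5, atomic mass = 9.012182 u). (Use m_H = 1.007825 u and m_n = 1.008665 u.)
Δm = Z·m_H + N·m_n − M = 0.06244 u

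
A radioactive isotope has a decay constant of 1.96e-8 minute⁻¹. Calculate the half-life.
t½ = ln(2)/λ = 3.536e7 minutes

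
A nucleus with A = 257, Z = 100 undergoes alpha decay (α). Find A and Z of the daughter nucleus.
Daughter: A = 253, Z = 98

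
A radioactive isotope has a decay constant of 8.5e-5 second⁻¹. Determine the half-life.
t½ = ln(2)/λ = 8155 seconds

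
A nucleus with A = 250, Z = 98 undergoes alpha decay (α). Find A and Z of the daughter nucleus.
Daughter: A = 246, Z = 96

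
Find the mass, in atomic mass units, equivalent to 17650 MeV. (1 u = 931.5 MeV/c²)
m = E/c² = 18.95 u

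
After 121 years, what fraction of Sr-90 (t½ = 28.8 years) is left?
N/N₀ = (1/2)^(t/t½) = 0.05436 = 5.44%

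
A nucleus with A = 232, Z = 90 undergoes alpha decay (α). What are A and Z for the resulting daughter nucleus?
Daughter: A = 228, Z = 88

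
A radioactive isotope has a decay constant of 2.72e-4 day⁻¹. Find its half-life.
t½ = ln(2)/λ = 2548 days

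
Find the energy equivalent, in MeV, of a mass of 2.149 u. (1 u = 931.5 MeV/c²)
E = mc² = 2002 MeV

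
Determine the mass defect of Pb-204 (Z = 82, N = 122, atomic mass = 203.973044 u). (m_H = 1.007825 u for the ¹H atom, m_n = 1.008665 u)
Δm = Z·m_H + N·m_n − M = 1.726 u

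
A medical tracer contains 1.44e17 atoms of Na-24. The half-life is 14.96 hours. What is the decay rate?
A = λN = 6.672e15 decays/hour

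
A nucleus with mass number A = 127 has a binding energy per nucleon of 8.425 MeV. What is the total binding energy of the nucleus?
B.E. = 8.425 × 127 = 1070 MeV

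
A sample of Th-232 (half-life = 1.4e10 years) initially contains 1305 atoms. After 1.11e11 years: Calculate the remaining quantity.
N = N₀(1/2)^(t/t½) = 5.356 atoms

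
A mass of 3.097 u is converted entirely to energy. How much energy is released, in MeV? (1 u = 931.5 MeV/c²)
E = mc² = 2885 MeV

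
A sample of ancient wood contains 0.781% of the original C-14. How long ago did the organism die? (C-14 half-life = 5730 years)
Age = t½ × log₂(1/ratio) = 40110 years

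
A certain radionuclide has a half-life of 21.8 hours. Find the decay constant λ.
λ = ln(2)/t½ = 0.0318 hour⁻¹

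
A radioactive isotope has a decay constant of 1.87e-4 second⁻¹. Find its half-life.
t½ = ln(2)/λ = 3707 seconds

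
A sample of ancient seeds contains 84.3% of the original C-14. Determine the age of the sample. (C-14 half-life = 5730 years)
Age = t½ × log₂(1/ratio) = 1412 years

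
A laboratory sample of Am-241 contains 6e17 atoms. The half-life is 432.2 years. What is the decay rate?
A = λN = 9.623e14 decays/year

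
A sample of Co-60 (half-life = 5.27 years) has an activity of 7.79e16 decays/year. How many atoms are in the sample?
N = A/λ = 5.923e17 atoms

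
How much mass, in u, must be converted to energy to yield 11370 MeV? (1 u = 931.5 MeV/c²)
m = E/c² = 12.21 u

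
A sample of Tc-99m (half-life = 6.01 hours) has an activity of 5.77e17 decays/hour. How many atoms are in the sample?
N = A/λ = 5.003e18 atoms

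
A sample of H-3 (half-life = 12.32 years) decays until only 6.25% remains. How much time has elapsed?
t = t½ × log₂(N₀/N) = 49.28 years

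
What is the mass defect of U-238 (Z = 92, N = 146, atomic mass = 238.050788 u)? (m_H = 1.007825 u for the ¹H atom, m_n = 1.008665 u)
Δm = Z·m_H + N·m_n − M = 1.934 u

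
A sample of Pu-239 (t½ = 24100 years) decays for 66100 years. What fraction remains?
N/N₀ = (1/2)^(t/t½) = 0.1494 = 14.9%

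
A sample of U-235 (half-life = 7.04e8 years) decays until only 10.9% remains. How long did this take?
t = t½ × log₂(N₀/N) = 2.251e9 years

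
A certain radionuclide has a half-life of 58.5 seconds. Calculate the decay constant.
λ = ln(2)/t½ = 0.01185 second⁻¹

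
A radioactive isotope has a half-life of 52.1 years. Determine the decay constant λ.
λ = ln(2)/t½ = 0.0133 year⁻¹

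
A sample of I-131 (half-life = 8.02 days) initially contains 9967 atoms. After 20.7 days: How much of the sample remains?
N = N₀(1/2)^(t/t½) = 1666 atoms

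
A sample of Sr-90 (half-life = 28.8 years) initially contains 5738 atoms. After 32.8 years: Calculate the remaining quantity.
N = N₀(1/2)^(t/t½) = 2606 atoms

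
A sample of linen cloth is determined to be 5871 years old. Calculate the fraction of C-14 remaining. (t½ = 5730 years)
N/N₀ = (1/2)^(t/t½) = 0.4915 = 49.2%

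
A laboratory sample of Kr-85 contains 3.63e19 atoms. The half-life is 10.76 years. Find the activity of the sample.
A = λN = 2.338e18 decays/year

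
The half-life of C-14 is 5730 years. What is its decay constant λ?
λ = ln(2)/t½ = 1.21e-4 year⁻¹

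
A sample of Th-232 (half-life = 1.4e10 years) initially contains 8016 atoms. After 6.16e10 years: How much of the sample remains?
N = N₀(1/2)^(t/t½) = 379.7 atoms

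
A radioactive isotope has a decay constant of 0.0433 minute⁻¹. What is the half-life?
t½ = ln(2)/λ = 16.01 minutes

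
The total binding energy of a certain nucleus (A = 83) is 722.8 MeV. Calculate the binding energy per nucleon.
B.E./A = 722.8/83 = 8.708 MeV/nucleon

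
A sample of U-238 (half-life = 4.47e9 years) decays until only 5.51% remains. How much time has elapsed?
t = t½ × log₂(N₀/N) = 1.869e10 years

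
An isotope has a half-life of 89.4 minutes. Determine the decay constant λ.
λ = ln(2)/t½ = 0.007753 minute⁻¹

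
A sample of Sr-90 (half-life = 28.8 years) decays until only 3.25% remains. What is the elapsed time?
t = t½ × log₂(N₀/N) = 142.4 years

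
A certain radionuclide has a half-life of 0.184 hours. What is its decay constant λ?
λ = ln(2)/t½ = 3.767 hour⁻¹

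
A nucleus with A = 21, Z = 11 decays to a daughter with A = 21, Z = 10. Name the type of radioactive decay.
ΔA = 0, ΔZ = -1 ⇒ beta-plus decay (β⁺) or electron capture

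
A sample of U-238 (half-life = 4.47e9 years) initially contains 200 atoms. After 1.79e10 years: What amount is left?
N = N₀(1/2)^(t/t½) = 12.46 atoms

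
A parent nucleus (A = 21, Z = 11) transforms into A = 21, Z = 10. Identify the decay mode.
ΔA = 0, ΔZ = -1 ⇒ beta-plus decay (β⁺) or electron capture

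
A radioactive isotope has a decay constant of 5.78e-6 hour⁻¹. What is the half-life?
t½ = ln(2)/λ = 1.199e5 hours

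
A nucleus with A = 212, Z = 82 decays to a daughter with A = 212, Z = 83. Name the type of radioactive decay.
ΔA = 0, ΔZ = +1 ⇒ beta-minus decay (β⁻)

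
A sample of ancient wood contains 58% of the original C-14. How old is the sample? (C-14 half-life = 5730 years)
Age = t½ × log₂(1/ratio) = 4503 years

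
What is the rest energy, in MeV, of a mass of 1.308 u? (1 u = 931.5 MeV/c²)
E = mc² = 1218 MeV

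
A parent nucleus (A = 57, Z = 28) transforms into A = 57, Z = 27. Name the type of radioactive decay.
ΔA = 0, ΔZ = -1 ⇒ beta-plus decay (β⁺) or electron capture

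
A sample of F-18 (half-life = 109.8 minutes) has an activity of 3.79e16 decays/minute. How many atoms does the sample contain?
N = A/λ = 6.004e18 atoms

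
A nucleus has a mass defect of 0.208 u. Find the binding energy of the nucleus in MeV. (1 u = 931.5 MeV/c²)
B.E. = Δm × 931.5 = 193.8 MeV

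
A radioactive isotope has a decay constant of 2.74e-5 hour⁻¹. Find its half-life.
t½ = ln(2)/λ = 25300 hours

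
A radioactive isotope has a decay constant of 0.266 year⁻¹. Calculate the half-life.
t½ = ln(2)/λ = 2.606 years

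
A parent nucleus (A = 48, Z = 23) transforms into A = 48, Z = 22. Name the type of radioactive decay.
ΔA = 0, ΔZ = -1 ⇒ beta-plus decay (β⁺) or electron capture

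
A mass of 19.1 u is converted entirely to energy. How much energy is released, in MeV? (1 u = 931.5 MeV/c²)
E = mc² = 17790 MeV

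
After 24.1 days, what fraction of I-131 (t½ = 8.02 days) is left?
N/N₀ = (1/2)^(t/t½) = 0.1246 = 12.5%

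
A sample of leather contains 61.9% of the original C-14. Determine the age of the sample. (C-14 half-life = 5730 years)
Age = t½ × log₂(1/ratio) = 3965 years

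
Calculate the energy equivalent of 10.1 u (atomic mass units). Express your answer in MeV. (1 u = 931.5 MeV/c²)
E = mc² = 9408 MeV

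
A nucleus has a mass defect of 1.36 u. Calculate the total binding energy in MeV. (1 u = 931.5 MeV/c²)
B.E. = Δm × 931.5 = 1267 MeV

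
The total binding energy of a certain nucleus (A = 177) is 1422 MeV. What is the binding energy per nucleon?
B.E./A = 1422/177 = 8.034 MeV/nucleon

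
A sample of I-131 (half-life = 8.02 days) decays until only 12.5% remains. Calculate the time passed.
t = t½ × log₂(N₀/N) = 24.06 days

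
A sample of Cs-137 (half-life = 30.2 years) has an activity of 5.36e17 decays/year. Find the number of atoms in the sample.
N = A/λ = 2.335e19 atoms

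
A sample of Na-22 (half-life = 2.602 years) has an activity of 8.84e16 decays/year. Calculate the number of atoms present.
N = A/λ = 3.318e17 atoms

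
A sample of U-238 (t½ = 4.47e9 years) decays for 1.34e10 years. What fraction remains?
N/N₀ = (1/2)^(t/t½) = 0.1252 = 12.5%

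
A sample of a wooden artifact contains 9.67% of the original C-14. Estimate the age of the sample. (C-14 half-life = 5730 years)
Age = t½ × log₂(1/ratio) = 19310 years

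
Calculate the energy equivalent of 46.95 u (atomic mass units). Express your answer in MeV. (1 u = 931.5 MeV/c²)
E = mc² = 43730 MeV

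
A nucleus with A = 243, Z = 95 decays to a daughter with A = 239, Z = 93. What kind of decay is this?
ΔA = -4, ΔZ = -2 ⇒ alpha decay (α)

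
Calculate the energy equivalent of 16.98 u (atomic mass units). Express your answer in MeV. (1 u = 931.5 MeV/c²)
E = mc² = 15820 MeV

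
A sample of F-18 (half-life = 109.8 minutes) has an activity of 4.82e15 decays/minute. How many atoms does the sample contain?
N = A/λ = 7.635e17 atoms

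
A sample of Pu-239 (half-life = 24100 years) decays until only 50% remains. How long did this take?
t = t½ × log₂(N₀/N) = 24100 years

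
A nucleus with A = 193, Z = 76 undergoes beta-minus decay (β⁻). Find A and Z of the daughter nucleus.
Daughter: A = 193, Z = 77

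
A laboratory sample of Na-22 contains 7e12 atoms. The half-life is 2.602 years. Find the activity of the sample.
A = λN = 1.865e12 decays/year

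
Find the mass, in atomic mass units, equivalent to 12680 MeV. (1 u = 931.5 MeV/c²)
m = E/c² = 13.61 u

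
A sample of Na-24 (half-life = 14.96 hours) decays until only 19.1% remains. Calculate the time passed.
t = t½ × log₂(N₀/N) = 35.73 hours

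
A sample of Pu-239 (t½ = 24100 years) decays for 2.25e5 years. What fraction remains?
N/N₀ = (1/2)^(t/t½) = 0.001547 = 0.155%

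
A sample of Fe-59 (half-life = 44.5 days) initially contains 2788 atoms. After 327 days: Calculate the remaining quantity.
N = N₀(1/2)^(t/t½) = 17.11 atoms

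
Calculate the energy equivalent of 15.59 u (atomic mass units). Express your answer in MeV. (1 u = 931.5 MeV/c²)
E = mc² = 14520 MeV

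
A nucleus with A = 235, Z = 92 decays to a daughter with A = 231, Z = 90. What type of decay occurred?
ΔA = -4, ΔZ = -2 ⇒ alpha decay (α)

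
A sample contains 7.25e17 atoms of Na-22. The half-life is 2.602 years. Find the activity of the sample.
A = λN = 1.931e17 decays/year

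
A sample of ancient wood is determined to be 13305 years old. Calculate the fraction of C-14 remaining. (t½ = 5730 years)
N/N₀ = (1/2)^(t/t½) = 0.2 = 20%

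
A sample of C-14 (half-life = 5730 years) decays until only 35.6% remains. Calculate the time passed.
t = t½ × log₂(N₀/N) = 8538 years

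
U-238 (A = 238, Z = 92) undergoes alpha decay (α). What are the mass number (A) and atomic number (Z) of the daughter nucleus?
Daughter: A = 234, Z = 90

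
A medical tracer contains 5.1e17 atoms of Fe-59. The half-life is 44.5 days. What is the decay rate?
A = λN = 7.944e15 decays/day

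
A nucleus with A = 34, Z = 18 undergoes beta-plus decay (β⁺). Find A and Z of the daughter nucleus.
Daughter: A = 34, Z = 17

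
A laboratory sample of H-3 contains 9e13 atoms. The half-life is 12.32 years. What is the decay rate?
A = λN = 5.064e12 decays/year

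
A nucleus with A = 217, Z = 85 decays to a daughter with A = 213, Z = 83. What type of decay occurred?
ΔA = -4, ΔZ = -2 ⇒ alpha decay (α)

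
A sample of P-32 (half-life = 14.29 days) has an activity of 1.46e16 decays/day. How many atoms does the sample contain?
N = A/λ = 3.01e17 atoms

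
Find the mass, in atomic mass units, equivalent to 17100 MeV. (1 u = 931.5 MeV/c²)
m = E/c² = 18.36 u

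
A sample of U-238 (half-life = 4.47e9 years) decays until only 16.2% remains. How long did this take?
t = t½ × log₂(N₀/N) = 1.174e10 years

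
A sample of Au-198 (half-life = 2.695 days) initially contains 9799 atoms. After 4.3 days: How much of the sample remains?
N = N₀(1/2)^(t/t½) = 3242 atoms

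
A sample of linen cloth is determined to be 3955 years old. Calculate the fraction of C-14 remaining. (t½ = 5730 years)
N/N₀ = (1/2)^(t/t½) = 0.6198 = 62%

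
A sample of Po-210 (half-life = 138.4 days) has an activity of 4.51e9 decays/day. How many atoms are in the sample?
N = A/λ = 9.005e11 atoms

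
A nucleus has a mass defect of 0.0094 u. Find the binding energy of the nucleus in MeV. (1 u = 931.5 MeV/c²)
B.E. = Δm × 931.5 = 8.756 MeV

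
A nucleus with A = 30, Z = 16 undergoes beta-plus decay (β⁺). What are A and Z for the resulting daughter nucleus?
Daughter: A = 30, Z = 15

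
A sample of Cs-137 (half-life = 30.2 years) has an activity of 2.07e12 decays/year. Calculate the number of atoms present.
N = A/λ = 9.019e13 atoms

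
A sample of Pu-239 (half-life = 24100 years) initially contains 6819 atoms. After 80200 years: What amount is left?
N = N₀(1/2)^(t/t½) = 679.1 atoms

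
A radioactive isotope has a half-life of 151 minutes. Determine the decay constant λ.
λ = ln(2)/t½ = 0.00459 minute⁻¹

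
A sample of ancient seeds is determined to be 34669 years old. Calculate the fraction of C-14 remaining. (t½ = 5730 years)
N/N₀ = (1/2)^(t/t½) = 0.01509 = 1.51%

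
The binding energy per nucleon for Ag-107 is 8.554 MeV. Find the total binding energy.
B.E. = 8.554 × 107 = 915.3 MeV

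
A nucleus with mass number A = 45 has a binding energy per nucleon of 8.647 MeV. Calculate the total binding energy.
B.E. = 8.647 × 45 = 389.1 MeV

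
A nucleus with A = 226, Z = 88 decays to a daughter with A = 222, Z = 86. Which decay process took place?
ΔA = -4, ΔZ = -2 ⇒ alpha decay (α)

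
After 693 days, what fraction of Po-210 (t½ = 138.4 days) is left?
N/N₀ = (1/2)^(t/t½) = 0.03109 = 3.11%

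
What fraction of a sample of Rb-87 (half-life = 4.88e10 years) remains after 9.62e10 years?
N/N₀ = (1/2)^(t/t½) = 0.255 = 25.5%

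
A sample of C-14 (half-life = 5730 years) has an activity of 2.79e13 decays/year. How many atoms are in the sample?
N = A/λ = 2.306e17 atoms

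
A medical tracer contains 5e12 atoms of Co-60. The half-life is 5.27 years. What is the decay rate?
A = λN = 6.576e11 decays/year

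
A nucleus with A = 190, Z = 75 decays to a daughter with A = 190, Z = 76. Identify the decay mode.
ΔA = 0, ΔZ = +1 ⇒ beta-minus decay (β⁻)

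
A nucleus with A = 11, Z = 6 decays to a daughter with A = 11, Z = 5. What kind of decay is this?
ΔA = 0, ΔZ = -1 ⇒ beta-plus decay (β⁺) or electron capture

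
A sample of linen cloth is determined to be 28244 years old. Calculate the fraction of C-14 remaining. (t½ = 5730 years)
N/N₀ = (1/2)^(t/t½) = 0.03282 = 3.28%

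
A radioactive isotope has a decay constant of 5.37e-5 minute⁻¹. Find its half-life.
t½ = ln(2)/λ = 12910 minutes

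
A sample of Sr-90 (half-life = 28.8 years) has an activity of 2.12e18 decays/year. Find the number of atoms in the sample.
N = A/λ = 8.809e19 atoms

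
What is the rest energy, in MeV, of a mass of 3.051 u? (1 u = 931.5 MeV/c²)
E = mc² = 2842 MeV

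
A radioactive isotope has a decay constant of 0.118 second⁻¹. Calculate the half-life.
t½ = ln(2)/λ = 5.874 seconds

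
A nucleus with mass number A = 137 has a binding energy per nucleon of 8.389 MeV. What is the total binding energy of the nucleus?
B.E. = 8.389 × 137 = 1149 MeV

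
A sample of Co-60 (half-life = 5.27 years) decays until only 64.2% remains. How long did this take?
t = t½ × log₂(N₀/N) = 3.369 years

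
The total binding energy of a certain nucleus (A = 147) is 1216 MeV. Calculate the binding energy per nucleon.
B.E./A = 1216/147 = 8.272 MeV/nucleon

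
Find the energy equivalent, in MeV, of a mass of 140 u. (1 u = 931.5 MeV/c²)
E = mc² = 1.304e5 MeV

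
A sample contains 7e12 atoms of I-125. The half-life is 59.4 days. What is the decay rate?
A = λN = 8.168e10 decays/day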